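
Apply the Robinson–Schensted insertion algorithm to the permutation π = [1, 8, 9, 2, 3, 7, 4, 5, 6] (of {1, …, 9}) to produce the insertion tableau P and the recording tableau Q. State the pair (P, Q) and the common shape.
P = [1, 2, 3, 4, 5, 6] / [7, 9] / [8];  Q = [1, 2, 3, 6, 8, 9] / [4, 5] / [7];  common shape = (6, 2, 1)

Row-insert the values π_1, π_2, … into P one at a time, bumping the leftmost entry strictly greater than the inserted value down to the next row. The recording tableau Q records, in position (i, j), the step at which that cell was added to P.
  Insert 1 (step 1): P = [1];  Q = [1]
  Insert 8 (step 2): P = [1, 8];  Q = [1, 2]
  Insert 9 (step 3): P = [1, 8, 9];  Q = [1, 2, 3]
  Insert 2 (step 4): P = [1, 2, 9] / [8];  Q = [1, 2, 3] / [4]
  Insert 3 (step 5): P = [1, 2, 3] / [8, 9];  Q = [1, 2, 3] / [4, 5]
  Insert 7 (step 6): P = [1, 2, 3, 7] / [8, 9];  Q = [1, 2, 3, 6] / [4, 5]
  Insert 4 (step 7): P = [1, 2, 3, 4] / [7, 9] / [8];  Q = [1, 2, 3, 6] / [4, 5] / [7]
  Insert 5 (step 8): P = [1, 2, 3, 4, 5] / [7, 9] / [8];  Q = [1, 2, 3, 6, 8] / [4, 5] / [7]
  Insert 6 (step 9): P = [1, 2, 3, 4, 5, 6] / [7, 9] / [8];  Q = [1, 2, 3, 6, 8, 9] / [4, 5] / [7]
Final shape: (6, 2, 1).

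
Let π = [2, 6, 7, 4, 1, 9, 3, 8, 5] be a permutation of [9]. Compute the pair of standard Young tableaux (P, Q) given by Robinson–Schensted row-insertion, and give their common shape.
P = [1, 3, 5, 8] / [2, 4, 7] / [6, 9];  Q = [1, 2, 3, 6] / [4, 7, 8] / [5, 9];  common shape = (4, 3, 2)

Row-insert the values π_1, π_2, … into P one at a time, bumping the leftmost entry strictly greater than the inserted value down to the next row. The recording tableau Q records, in position (i, j), the step at which that cell was added to P.
  Insert 2 (step 1): P = [2];  Q = [1]
  Insert 6 (step 2): P = [2, 6];  Q = [1, 2]
  Insert 7 (step 3): P = [2, 6, 7];  Q = [1, 2, 3]
  Insert 4 (step 4): P = [2, 4, 7] / [6];  Q = [1, 2, 3] / [4]
  Insert 1 (step 5): P = [1, 4, 7] / [2] / [6];  Q = [1, 2, 3] / [4] / [5]
  Insert 9 (step 6): P = [1, 4, 7, 9] / [2] / [6];  Q = [1, 2, 3, 6] / [4] / [5]
  Insert 3 (step 7): P = [1, 3, 7, 9] / [2, 4] / [6];  Q = [1, 2, 3, 6] / [4, 7] / [5]
  Insert 8 (step 8): P = [1, 3, 7, 8] / [2, 4, 9] / [6];  Q = [1, 2, 3, 6] / [4, 7, 8] / [5]
  Insert 5 (step 9): P = [1, 3, 5, 8] / [2, 4, 7] / [6, 9];  Q = [1, 2, 3, 6] / [4, 7, 8] / [5, 9]
Final shape: (4, 3, 2).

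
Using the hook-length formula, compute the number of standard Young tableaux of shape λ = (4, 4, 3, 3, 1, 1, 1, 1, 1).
# SYT of shape (4, 4, 3, 3, 1, 1, 1, 1, 1) = 7407036

Hook-length formula: f^λ = n! / Π hook(c), product over all cells c of the Young diagram. For λ = (4, 4, 3, 3, 1, 1, 1, 1, 1), n = 19 boxes. Hook lengths by row (left-to-right, top-to-bottom): [12, 6, 5, 2]; [11, 5, 4, 1]; [9, 3, 2]; [8, 2, 1]; [5]; [4]; [3]; [2]; [1]. Product of hooks = 16422912000. So f^λ = 19! / 16422912000 = 121645100408832000 / 16422912000 = 7407036.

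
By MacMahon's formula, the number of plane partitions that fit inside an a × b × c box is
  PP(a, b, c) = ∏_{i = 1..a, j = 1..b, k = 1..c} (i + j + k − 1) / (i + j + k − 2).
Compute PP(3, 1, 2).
PP(3, 1, 2) = 10

Evaluate the triple product over i = 1..3, j = 1..1, k = 1..2. The factors are (2/1) · (3/2) · (3/2) · (4/3) · (4/3) · (5/4). The numerators and denominators telescope so the product is an integer; carrying out the multiplication exactly gives PP(3, 1, 2) = 10.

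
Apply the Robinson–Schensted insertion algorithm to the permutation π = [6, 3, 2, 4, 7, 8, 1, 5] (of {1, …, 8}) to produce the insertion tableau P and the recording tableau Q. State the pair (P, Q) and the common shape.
P = [1, 4, 5, 8] / [2, 7] / [3] / [6];  Q = [1, 4, 5, 6] / [2, 8] / [3] / [7];  common shape = (4, 2, 1, 1)

Row-insert the values π_1, π_2, … into P one at a time, bumping the leftmost entry strictly greater than the inserted value down to the next row. The recording tableau Q records, in position (i, j), the step at which that cell was added to P.
  Insert 6 (step 1): P = [6];  Q = [1]
  Insert 3 (step 2): P = [3] / [6];  Q = [1] / [2]
  Insert 2 (step 3): P = [2] / [3] / [6];  Q = [1] / [2] / [3]
  Insert 4 (step 4): P = [2, 4] / [3] / [6];  Q = [1, 4] / [2] / [3]
  Insert 7 (step 5): P = [2, 4, 7] / [3] / [6];  Q = [1, 4, 5] / [2] / [3]
  Insert 8 (step 6): P = [2, 4, 7, 8] / [3] / [6];  Q = [1, 4, 5, 6] / [2] / [3]
  Insert 1 (step 7): P = [1, 4, 7, 8] / [2] / [3] / [6];  Q = [1, 4, 5, 6] / [2] / [3] / [7]
  Insert 5 (step 8): P = [1, 4, 5, 8] / [2, 7] / [3] / [6];  Q = [1, 4, 5, 6] / [2, 8] / [3] / [7]
Final shape: (4, 2, 1, 1).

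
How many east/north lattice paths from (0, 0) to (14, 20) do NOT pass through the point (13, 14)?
Number of paths = 1251567540

Total paths from (0, 0) to (14, 20): C(34, 14) = 1391975640. Paths through (13, 14): (paths (0, 0) → (13, 14)) × (paths (13, 14) → (14, 20)) = C(27, 13) · C(7, 1) = 20058300 · 7 = 140408100. Avoidance count = 1391975640 − 140408100 = 1251567540.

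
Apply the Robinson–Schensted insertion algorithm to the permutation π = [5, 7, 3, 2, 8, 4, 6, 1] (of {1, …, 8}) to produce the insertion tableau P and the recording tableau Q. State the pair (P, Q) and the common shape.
P = [1, 4, 6] / [2, 7, 8] / [3] / [5];  Q = [1, 2, 5] / [3, 6, 7] / [4] / [8];  common shape = (3, 3, 1, 1)

Row-insert the values π_1, π_2, … into P one at a time, bumping the leftmost entry strictly greater than the inserted value down to the next row. The recording tableau Q records, in position (i, j), the step at which that cell was added to P.
  Insert 5 (step 1): P = [5];  Q = [1]
  Insert 7 (step 2): P = [5, 7];  Q = [1, 2]
  Insert 3 (step 3): P = [3, 7] / [5];  Q = [1, 2] / [3]
  Insert 2 (step 4): P = [2, 7] / [3] / [5];  Q = [1, 2] / [3] / [4]
  Insert 8 (step 5): P = [2, 7, 8] / [3] / [5];  Q = [1, 2, 5] / [3] / [4]
  Insert 4 (step 6): P = [2, 4, 8] / [3, 7] / [5];  Q = [1, 2, 5] / [3, 6] / [4]
  Insert 6 (step 7): P = [2, 4, 6] / [3, 7, 8] / [5];  Q = [1, 2, 5] / [3, 6, 7] / [4]
  Insert 1 (step 8): P = [1, 4, 6] / [2, 7, 8] / [3] / [5];  Q = [1, 2, 5] / [3, 6, 7] / [4] / [8]
Final shape: (3, 3, 1, 1).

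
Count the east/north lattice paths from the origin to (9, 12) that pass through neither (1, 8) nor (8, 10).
Number of paths = 159173

Inclusion–exclusion. Total paths: C(21, 9) = 293930. Through P₁: C(9, 1)·C(12, 8) = 4455. Through P₂: C(18, 8)·C(3, 1) = 131274. Since P₁ is strictly southwest of P₂, a monotone path through both must visit P₁ then P₂; paths through both = C(9, 1)·C(9, 7)·C(3, 1) = 972. Avoid both = 293930 − 4455 − 131274 + 972 = 159173.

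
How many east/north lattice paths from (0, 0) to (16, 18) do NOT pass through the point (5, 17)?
Number of paths = 2203645422

Total paths from (0, 0) to (16, 18): C(34, 16) = 2203961430. Paths through (5, 17): (paths (0, 0) → (5, 17)) × (paths (5, 17) → (16, 18)) = C(22, 5) · C(12, 11) = 26334 · 12 = 316008. Avoidance count = 2203961430 − 316008 = 2203645422.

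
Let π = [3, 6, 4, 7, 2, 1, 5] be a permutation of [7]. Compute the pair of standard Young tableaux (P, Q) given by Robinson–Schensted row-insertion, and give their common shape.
P = [1, 4, 5] / [2, 7] / [3] / [6];  Q = [1, 2, 4] / [3, 7] / [5] / [6];  common shape = (3, 2, 1, 1)

Row-insert the values π_1, π_2, … into P one at a time, bumping the leftmost entry strictly greater than the inserted value down to the next row. The recording tableau Q records, in position (i, j), the step at which that cell was added to P.
  Insert 3 (step 1): P = [3];  Q = [1]
  Insert 6 (step 2): P = [3, 6];  Q = [1, 2]
  Insert 4 (step 3): P = [3, 4] / [6];  Q = [1, 2] / [3]
  Insert 7 (step 4): P = [3, 4, 7] / [6];  Q = [1, 2, 4] / [3]
  Insert 2 (step 5): P = [2, 4, 7] / [3] / [6];  Q = [1, 2, 4] / [3] / [5]
  Insert 1 (step 6): P = [1, 4, 7] / [2] / [3] / [6];  Q = [1, 2, 4] / [3] / [5] / [6]
  Insert 5 (step 7): P = [1, 4, 5] / [2, 7] / [3] / [6];  Q = [1, 2, 4] / [3, 7] / [5] / [6]
Final shape: (3, 2, 1, 1).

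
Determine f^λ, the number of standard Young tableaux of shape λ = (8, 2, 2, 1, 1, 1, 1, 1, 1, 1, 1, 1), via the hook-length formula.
# SYT of shape (8, 2, 2, 1, 1, 1, 1, 1, 1, 1, 1, 1) = 4331600

Hook-length formula: f^λ = n! / Π hook(c), product over all cells c of the Young diagram. For λ = (8, 2, 2, 1, 1, 1, 1, 1, 1, 1, 1, 1), n = 21 boxes. Hook lengths by row (left-to-right, top-to-bottom): [19, 9, 6, 5, 4, 3, 2, 1]; [12, 2]; [11, 1]; [9]; [8]; [7]; [6]; [5]; [4]; [3]; [2]; [1]. Product of hooks = 11794935398400. So f^λ = 21! / 11794935398400 = 51090942171709440000 / 11794935398400 = 4331600.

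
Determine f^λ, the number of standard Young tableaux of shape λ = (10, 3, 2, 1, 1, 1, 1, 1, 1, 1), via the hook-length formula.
# SYT of shape (10, 3, 2, 1, 1, 1, 1, 1, 1, 1) = 79206400

Hook-length formula: f^λ = n! / Π hook(c), product over all cells c of the Young diagram. For λ = (10, 3, 2, 1, 1, 1, 1, 1, 1, 1), n = 22 boxes. Hook lengths by row (left-to-right, top-to-bottom): [19, 11, 9, 7, 6, 5, 4, 3, 2, 1]; [11, 3, 1]; [9, 1]; [7]; [6]; [5]; [4]; [3]; [2]; [1]. Product of hooks = 14190781651200. So f^λ = 22! / 14190781651200 = 1124000727777607680000 / 14190781651200 = 79206400.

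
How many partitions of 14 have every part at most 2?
p(14, parts ≤ 2) = 8

Partitions of 14 with all parts ≤ 2: 2+2+2+2+2+2+2, 2+2+2+2+2+2+1+1, 2+2+2+2+2+1+1+1+1, 2+2+2+2+1+1+1+1+1+1, 2+2+2+1+1+1+1+1+1+1+1, 2+2+1+1+1+1+1+1+1+1+1+1, 2+1+1+1+1+1+1+1+1+1+1+1+1, 1+1+1+1+1+1+1+1+1+1+1+1+1+1. Count = 8.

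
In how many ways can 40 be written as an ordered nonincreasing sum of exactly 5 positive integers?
p(40, 5 parts) = 1115

Partitions of n into exactly k parts are in bijection with partitions of n − k into at most k parts (subtract 1 from each part). So p(40, exactly 5) = p(35, parts ≤ 5). Computing via the recurrence p(m, j) = p(m, j−1) + p(m−j, j) gives 1115.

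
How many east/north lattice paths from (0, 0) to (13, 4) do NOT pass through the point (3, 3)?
Number of paths = 2160

Total paths from (0, 0) to (13, 4): C(17, 13) = 2380. Paths through (3, 3): (paths (0, 0) → (3, 3)) × (paths (3, 3) → (13, 4)) = C(6, 3) · C(11, 10) = 20 · 11 = 220. Avoidance count = 2380 − 220 = 2160.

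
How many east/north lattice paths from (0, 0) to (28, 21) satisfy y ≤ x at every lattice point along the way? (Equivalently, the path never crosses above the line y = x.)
Number of paths = 10772391370048

By the reflection principle (André's argument), the number of monotone paths to (28, 21) with n ≤ m that never go above y = x is C(49, 28) − C(49, 29) = 39049918716424 − 28277527346376 = 10772391370048.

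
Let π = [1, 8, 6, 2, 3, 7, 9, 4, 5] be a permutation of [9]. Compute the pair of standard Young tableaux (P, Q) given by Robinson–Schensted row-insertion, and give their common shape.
P = [1, 2, 3, 4, 5] / [6, 7, 9] / [8];  Q = [1, 2, 5, 6, 7] / [3, 8, 9] / [4];  common shape = (5, 3, 1)

Row-insert the values π_1, π_2, … into P one at a time, bumping the leftmost entry strictly greater than the inserted value down to the next row. The recording tableau Q records, in position (i, j), the step at which that cell was added to P.
  Insert 1 (step 1): P = [1];  Q = [1]
  Insert 8 (step 2): P = [1, 8];  Q = [1, 2]
  Insert 6 (step 3): P = [1, 6] / [8];  Q = [1, 2] / [3]
  Insert 2 (step 4): P = [1, 2] / [6] / [8];  Q = [1, 2] / [3] / [4]
  Insert 3 (step 5): P = [1, 2, 3] / [6] / [8];  Q = [1, 2, 5] / [3] / [4]
  Insert 7 (step 6): P = [1, 2, 3, 7] / [6] / [8];  Q = [1, 2, 5, 6] / [3] / [4]
  Insert 9 (step 7): P = [1, 2, 3, 7, 9] / [6] / [8];  Q = [1, 2, 5, 6, 7] / [3] / [4]
  Insert 4 (step 8): P = [1, 2, 3, 4, 9] / [6, 7] / [8];  Q = [1, 2, 5, 6, 7] / [3, 8] / [4]
  Insert 5 (step 9): P = [1, 2, 3, 4, 5] / [6, 7, 9] / [8];  Q = [1, 2, 5, 6, 7] / [3, 8, 9] / [4]
Final shape: (5, 3, 1).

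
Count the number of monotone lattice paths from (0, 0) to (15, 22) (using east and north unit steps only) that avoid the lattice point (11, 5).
Number of paths = 9338057280

Total paths from (0, 0) to (15, 22): C(37, 15) = 9364199760. Paths through (11, 5): (paths (0, 0) → (11, 5)) × (paths (11, 5) → (15, 22)) = C(16, 11) · C(21, 4) = 4368 · 5985 = 26142480. Avoidance count = 9364199760 − 26142480 = 9338057280.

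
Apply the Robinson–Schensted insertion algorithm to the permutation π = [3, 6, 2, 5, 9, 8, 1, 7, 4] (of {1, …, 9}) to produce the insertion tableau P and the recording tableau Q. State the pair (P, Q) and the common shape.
P = [1, 4, 7] / [2, 5, 8] / [3, 6] / [9];  Q = [1, 2, 5] / [3, 4, 6] / [7, 8] / [9];  common shape = (3, 3, 2, 1)

Row-insert the values π_1, π_2, … into P one at a time, bumping the leftmost entry strictly greater than the inserted value down to the next row. The recording tableau Q records, in position (i, j), the step at which that cell was added to P.
  Insert 3 (step 1): P = [3];  Q = [1]
  Insert 6 (step 2): P = [3, 6];  Q = [1, 2]
  Insert 2 (step 3): P = [2, 6] / [3];  Q = [1, 2] / [3]
  Insert 5 (step 4): P = [2, 5] / [3, 6];  Q = [1, 2] / [3, 4]
  Insert 9 (step 5): P = [2, 5, 9] / [3, 6];  Q = [1, 2, 5] / [3, 4]
  Insert 8 (step 6): P = [2, 5, 8] / [3, 6, 9];  Q = [1, 2, 5] / [3, 4, 6]
  Insert 1 (step 7): P = [1, 5, 8] / [2, 6, 9] / [3];  Q = [1, 2, 5] / [3, 4, 6] / [7]
  Insert 7 (step 8): P = [1, 5, 7] / [2, 6, 8] / [3, 9];  Q = [1, 2, 5] / [3, 4, 6] / [7, 8]
  Insert 4 (step 9): P = [1, 4, 7] / [2, 5, 8] / [3, 6] / [9];  Q = [1, 2, 5] / [3, 4, 6] / [7, 8] / [9]
Final shape: (3, 3, 2, 1).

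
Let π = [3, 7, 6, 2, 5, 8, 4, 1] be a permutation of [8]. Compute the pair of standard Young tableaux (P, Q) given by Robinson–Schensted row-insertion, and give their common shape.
P = [1, 4, 8] / [2, 5] / [3] / [6] / [7];  Q = [1, 2, 6] / [3, 5] / [4] / [7] / [8];  common shape = (3, 2, 1, 1, 1)

Row-insert the values π_1, π_2, … into P one at a time, bumping the leftmost entry strictly greater than the inserted value down to the next row. The recording tableau Q records, in position (i, j), the step at which that cell was added to P.
  Insert 3 (step 1): P = [3];  Q = [1]
  Insert 7 (step 2): P = [3, 7];  Q = [1, 2]
  Insert 6 (step 3): P = [3, 6] / [7];  Q = [1, 2] / [3]
  Insert 2 (step 4): P = [2, 6] / [3] / [7];  Q = [1, 2] / [3] / [4]
  Insert 5 (step 5): P = [2, 5] / [3, 6] / [7];  Q = [1, 2] / [3, 5] / [4]
  Insert 8 (step 6): P = [2, 5, 8] / [3, 6] / [7];  Q = [1, 2, 6] / [3, 5] / [4]
  Insert 4 (step 7): P = [2, 4, 8] / [3, 5] / [6] / [7];  Q = [1, 2, 6] / [3, 5] / [4] / [7]
  Insert 1 (step 8): P = [1, 4, 8] / [2, 5] / [3] / [6] / [7];  Q = [1, 2, 6] / [3, 5] / [4] / [7] / [8]
Final shape: (3, 2, 1, 1, 1).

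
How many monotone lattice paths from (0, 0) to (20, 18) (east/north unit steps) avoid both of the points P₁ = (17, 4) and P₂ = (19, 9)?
Number of paths = 33506118660

Inclusion–exclusion. Total paths: C(38, 20) = 33578000610. Through P₁: C(21, 17)·C(17, 3) = 4069800. Through P₂: C(28, 19)·C(10, 1) = 69069000. Since P₁ is strictly southwest of P₂, a monotone path through both must visit P₁ then P₂; paths through both = C(21, 17)·C(7, 2)·C(10, 1) = 1256850. Avoid both = 33578000610 − 4069800 − 69069000 + 1256850 = 33506118660.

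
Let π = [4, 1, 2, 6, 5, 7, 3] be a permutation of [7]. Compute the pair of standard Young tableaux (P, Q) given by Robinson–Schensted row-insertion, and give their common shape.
P = [1, 2, 3, 7] / [4, 5] / [6];  Q = [1, 3, 4, 6] / [2, 5] / [7];  common shape = (4, 2, 1)

Row-insert the values π_1, π_2, … into P one at a time, bumping the leftmost entry strictly greater than the inserted value down to the next row. The recording tableau Q records, in position (i, j), the step at which that cell was added to P.
  Insert 4 (step 1): P = [4];  Q = [1]
  Insert 1 (step 2): P = [1] / [4];  Q = [1] / [2]
  Insert 2 (step 3): P = [1, 2] / [4];  Q = [1, 3] / [2]
  Insert 6 (step 4): P = [1, 2, 6] / [4];  Q = [1, 3, 4] / [2]
  Insert 5 (step 5): P = [1, 2, 5] / [4, 6];  Q = [1, 3, 4] / [2, 5]
  Insert 7 (step 6): P = [1, 2, 5, 7] / [4, 6];  Q = [1, 3, 4, 6] / [2, 5]
  Insert 3 (step 7): P = [1, 2, 3, 7] / [4, 5] / [6];  Q = [1, 3, 4, 6] / [2, 5] / [7]
Final shape: (4, 2, 1).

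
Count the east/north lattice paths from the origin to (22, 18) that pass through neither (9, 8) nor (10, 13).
Number of paths = 79391118612

Inclusion–exclusion. Total paths: C(40, 22) = 113380261800. Through P₁: C(17, 9)·C(23, 13) = 27812244460. Through P₂: C(23, 10)·C(17, 12) = 7079480408. Since P₁ is strictly southwest of P₂, a monotone path through both must visit P₁ then P₂; paths through both = C(17, 9)·C(6, 1)·C(17, 12) = 902581680. Avoid both = 113380261800 − 27812244460 − 7079480408 + 902581680 = 79391118612.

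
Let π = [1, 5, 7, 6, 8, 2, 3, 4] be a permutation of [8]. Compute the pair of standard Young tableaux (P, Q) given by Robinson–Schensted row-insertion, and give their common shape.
P = [1, 2, 3, 4] / [5, 6, 8] / [7];  Q = [1, 2, 3, 5] / [4, 7, 8] / [6];  common shape = (4, 3, 1)

Row-insert the values π_1, π_2, … into P one at a time, bumping the leftmost entry strictly greater than the inserted value down to the next row. The recording tableau Q records, in position (i, j), the step at which that cell was added to P.
  Insert 1 (step 1): P = [1];  Q = [1]
  Insert 5 (step 2): P = [1, 5];  Q = [1, 2]
  Insert 7 (step 3): P = [1, 5, 7];  Q = [1, 2, 3]
  Insert 6 (step 4): P = [1, 5, 6] / [7];  Q = [1, 2, 3] / [4]
  Insert 8 (step 5): P = [1, 5, 6, 8] / [7];  Q = [1, 2, 3, 5] / [4]
  Insert 2 (step 6): P = [1, 2, 6, 8] / [5] / [7];  Q = [1, 2, 3, 5] / [4] / [6]
  Insert 3 (step 7): P = [1, 2, 3, 8] / [5, 6] / [7];  Q = [1, 2, 3, 5] / [4, 7] / [6]
  Insert 4 (step 8): P = [1, 2, 3, 4] / [5, 6, 8] / [7];  Q = [1, 2, 3, 5] / [4, 7, 8] / [6]
Final shape: (4, 3, 1).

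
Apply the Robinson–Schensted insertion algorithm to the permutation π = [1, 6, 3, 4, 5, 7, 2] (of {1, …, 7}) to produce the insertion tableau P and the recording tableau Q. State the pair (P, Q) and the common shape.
P = [1, 2, 4, 5, 7] / [3] / [6];  Q = [1, 2, 4, 5, 6] / [3] / [7];  common shape = (5, 1, 1)

Row-insert the values π_1, π_2, … into P one at a time, bumping the leftmost entry strictly greater than the inserted value down to the next row. The recording tableau Q records, in position (i, j), the step at which that cell was added to P.
  Insert 1 (step 1): P = [1];  Q = [1]
  Insert 6 (step 2): P = [1, 6];  Q = [1, 2]
  Insert 3 (step 3): P = [1, 3] / [6];  Q = [1, 2] / [3]
  Insert 4 (step 4): P = [1, 3, 4] / [6];  Q = [1, 2, 4] / [3]
  Insert 5 (step 5): P = [1, 3, 4, 5] / [6];  Q = [1, 2, 4, 5] / [3]
  Insert 7 (step 6): P = [1, 3, 4, 5, 7] / [6];  Q = [1, 2, 4, 5, 6] / [3]
  Insert 2 (step 7): P = [1, 2, 4, 5, 7] / [3] / [6];  Q = [1, 2, 4, 5, 6] / [3] / [7]
Final shape: (5, 1, 1).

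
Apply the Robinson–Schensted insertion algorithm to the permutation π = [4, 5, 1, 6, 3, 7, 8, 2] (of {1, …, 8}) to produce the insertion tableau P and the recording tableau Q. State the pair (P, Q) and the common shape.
P = [1, 2, 6, 7, 8] / [3, 5] / [4];  Q = [1, 2, 4, 6, 7] / [3, 5] / [8];  common shape = (5, 2, 1)

Row-insert the values π_1, π_2, … into P one at a time, bumping the leftmost entry strictly greater than the inserted value down to the next row. The recording tableau Q records, in position (i, j), the step at which that cell was added to P.
  Insert 4 (step 1): P = [4];  Q = [1]
  Insert 5 (step 2): P = [4, 5];  Q = [1, 2]
  Insert 1 (step 3): P = [1, 5] / [4];  Q = [1, 2] / [3]
  Insert 6 (step 4): P = [1, 5, 6] / [4];  Q = [1, 2, 4] / [3]
  Insert 3 (step 5): P = [1, 3, 6] / [4, 5];  Q = [1, 2, 4] / [3, 5]
  Insert 7 (step 6): P = [1, 3, 6, 7] / [4, 5];  Q = [1, 2, 4, 6] / [3, 5]
  Insert 8 (step 7): P = [1, 3, 6, 7, 8] / [4, 5];  Q = [1, 2, 4, 6, 7] / [3, 5]
  Insert 2 (step 8): P = [1, 2, 6, 7, 8] / [3, 5] / [4];  Q = [1, 2, 4, 6, 7] / [3, 5] / [8]
Final shape: (5, 2, 1).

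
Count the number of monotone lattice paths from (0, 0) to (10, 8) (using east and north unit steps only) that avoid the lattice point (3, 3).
Number of paths = 27918

Total paths from (0, 0) to (10, 8): C(18, 10) = 43758. Paths through (3, 3): (paths (0, 0) → (3, 3)) × (paths (3, 3) → (10, 8)) = C(6, 3) · C(12, 7) = 20 · 792 = 15840. Avoidance count = 43758 − 15840 = 27918.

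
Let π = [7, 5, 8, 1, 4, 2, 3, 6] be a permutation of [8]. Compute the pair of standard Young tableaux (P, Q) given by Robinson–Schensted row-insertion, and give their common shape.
P = [1, 2, 3, 6] / [4, 8] / [5] / [7];  Q = [1, 3, 7, 8] / [2, 5] / [4] / [6];  common shape = (4, 2, 1, 1)

Row-insert the values π_1, π_2, … into P one at a time, bumping the leftmost entry strictly greater than the inserted value down to the next row. The recording tableau Q records, in position (i, j), the step at which that cell was added to P.
  Insert 7 (step 1): P = [7];  Q = [1]
  Insert 5 (step 2): P = [5] / [7];  Q = [1] / [2]
  Insert 8 (step 3): P = [5, 8] / [7];  Q = [1, 3] / [2]
  Insert 1 (step 4): P = [1, 8] / [5] / [7];  Q = [1, 3] / [2] / [4]
  Insert 4 (step 5): P = [1, 4] / [5, 8] / [7];  Q = [1, 3] / [2, 5] / [4]
  Insert 2 (step 6): P = [1, 2] / [4, 8] / [5] / [7];  Q = [1, 3] / [2, 5] / [4] / [6]
  Insert 3 (step 7): P = [1, 2, 3] / [4, 8] / [5] / [7];  Q = [1, 3, 7] / [2, 5] / [4] / [6]
  Insert 6 (step 8): P = [1, 2, 3, 6] / [4, 8] / [5] / [7];  Q = [1, 3, 7, 8] / [2, 5] / [4] / [6]
Final shape: (4, 2, 1, 1).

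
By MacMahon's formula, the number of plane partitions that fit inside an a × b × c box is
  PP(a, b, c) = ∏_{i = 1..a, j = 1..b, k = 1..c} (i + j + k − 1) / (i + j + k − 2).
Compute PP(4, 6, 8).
PP(4, 6, 8) = 90474964580

Evaluate the triple product over i = 1..4, j = 1..6, k = 1..8. The factors are (2/1) · (3/2) · (4/3) · (5/4) · (6/5) · (7/6) · (8/7) · (9/8) · … (192 factors total). The numerators and denominators telescope so the product is an integer; carrying out the multiplication exactly gives PP(4, 6, 8) = 90474964580.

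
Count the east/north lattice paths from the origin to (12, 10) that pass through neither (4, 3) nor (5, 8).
Number of paths = 382649

Inclusion–exclusion. Total paths: C(22, 12) = 646646. Through P₁: C(7, 4)·C(15, 8) = 225225. Through P₂: C(13, 5)·C(9, 7) = 46332. Since P₁ is strictly southwest of P₂, a monotone path through both must visit P₁ then P₂; paths through both = C(7, 4)·C(6, 1)·C(9, 7) = 7560. Avoid both = 646646 − 225225 − 46332 + 7560 = 382649.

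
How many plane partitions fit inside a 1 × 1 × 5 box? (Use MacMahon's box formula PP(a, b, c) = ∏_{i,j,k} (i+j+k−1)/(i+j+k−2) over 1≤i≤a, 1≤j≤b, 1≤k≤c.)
PP(1, 1, 5) = 6

Evaluate the triple product over i = 1..1, j = 1..1, k = 1..5. The factors are (2/1) · (3/2) · (4/3) · (5/4) · (6/5). The numerators and denominators telescope so the product is an integer; carrying out the multiplication exactly gives PP(1, 1, 5) = 6.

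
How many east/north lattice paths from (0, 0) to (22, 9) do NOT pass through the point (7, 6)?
Number of paths = 18759819

Total paths from (0, 0) to (22, 9): C(31, 22) = 20160075. Paths through (7, 6): (paths (0, 0) → (7, 6)) × (paths (7, 6) → (22, 9)) = C(13, 7) · C(18, 15) = 1716 · 816 = 1400256. Avoidance count = 20160075 − 1400256 = 18759819.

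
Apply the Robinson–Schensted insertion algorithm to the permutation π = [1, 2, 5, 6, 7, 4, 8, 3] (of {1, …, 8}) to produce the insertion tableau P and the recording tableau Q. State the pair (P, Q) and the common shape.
P = [1, 2, 3, 6, 7, 8] / [4] / [5];  Q = [1, 2, 3, 4, 5, 7] / [6] / [8];  common shape = (6, 1, 1)

Row-insert the values π_1, π_2, … into P one at a time, bumping the leftmost entry strictly greater than the inserted value down to the next row. The recording tableau Q records, in position (i, j), the step at which that cell was added to P.
  Insert 1 (step 1): P = [1];  Q = [1]
  Insert 2 (step 2): P = [1, 2];  Q = [1, 2]
  Insert 5 (step 3): P = [1, 2, 5];  Q = [1, 2, 3]
  Insert 6 (step 4): P = [1, 2, 5, 6];  Q = [1, 2, 3, 4]
  Insert 7 (step 5): P = [1, 2, 5, 6, 7];  Q = [1, 2, 3, 4, 5]
  Insert 4 (step 6): P = [1, 2, 4, 6, 7] / [5];  Q = [1, 2, 3, 4, 5] / [6]
  Insert 8 (step 7): P = [1, 2, 4, 6, 7, 8] / [5];  Q = [1, 2, 3, 4, 5, 7] / [6]
  Insert 3 (step 8): P = [1, 2, 3, 6, 7, 8] / [4] / [5];  Q = [1, 2, 3, 4, 5, 7] / [6] / [8]
Final shape: (6, 1, 1).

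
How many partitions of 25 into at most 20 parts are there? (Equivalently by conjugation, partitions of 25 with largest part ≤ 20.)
p(25, parts ≤ 20) = 1946

Use the recurrence p(n, m) = p(n, m−1) + p(n−m, m): either the largest part is < m (count p(n, m−1)) or the largest part is exactly m (remove one copy of m, count p(n−m, m)). With p(0, ·) = 1 this gives p(25, parts ≤ 20) = 1946. (By conjugating Young diagrams, this also counts partitions of 25 into at most 20 parts.)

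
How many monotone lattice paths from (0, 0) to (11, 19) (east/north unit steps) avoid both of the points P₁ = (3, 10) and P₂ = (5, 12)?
Number of paths = 40000688

Inclusion–exclusion. Total paths: C(30, 11) = 54627300. Through P₁: C(13, 3)·C(17, 8) = 6952660. Through P₂: C(17, 5)·C(13, 6) = 10618608. Since P₁ is strictly southwest of P₂, a monotone path through both must visit P₁ then P₂; paths through both = C(13, 3)·C(4, 2)·C(13, 6) = 2944656. Avoid both = 54627300 − 6952660 − 10618608 + 2944656 = 40000688.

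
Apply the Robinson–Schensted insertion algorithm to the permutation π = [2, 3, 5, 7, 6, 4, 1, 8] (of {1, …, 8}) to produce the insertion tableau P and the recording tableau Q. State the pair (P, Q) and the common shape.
P = [1, 3, 4, 6, 8] / [2] / [5] / [7];  Q = [1, 2, 3, 4, 8] / [5] / [6] / [7];  common shape = (5, 1, 1, 1)

Row-insert the values π_1, π_2, … into P one at a time, bumping the leftmost entry strictly greater than the inserted value down to the next row. The recording tableau Q records, in position (i, j), the step at which that cell was added to P.
  Insert 2 (step 1): P = [2];  Q = [1]
  Insert 3 (step 2): P = [2, 3];  Q = [1, 2]
  Insert 5 (step 3): P = [2, 3, 5];  Q = [1, 2, 3]
  Insert 7 (step 4): P = [2, 3, 5, 7];  Q = [1, 2, 3, 4]
  Insert 6 (step 5): P = [2, 3, 5, 6] / [7];  Q = [1, 2, 3, 4] / [5]
  Insert 4 (step 6): P = [2, 3, 4, 6] / [5] / [7];  Q = [1, 2, 3, 4] / [5] / [6]
  Insert 1 (step 7): P = [1, 3, 4, 6] / [2] / [5] / [7];  Q = [1, 2, 3, 4] / [5] / [6] / [7]
  Insert 8 (step 8): P = [1, 3, 4, 6, 8] / [2] / [5] / [7];  Q = [1, 2, 3, 4, 8] / [5] / [6] / [7]
Final shape: (5, 1, 1, 1).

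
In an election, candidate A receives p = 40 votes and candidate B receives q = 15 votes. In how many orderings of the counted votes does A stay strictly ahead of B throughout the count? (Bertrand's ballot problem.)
Strict-lead orderings = 5408954784450

Total orderings of the 55 votes with 40 for A: C(55, 40) = 11899700525790. By the Bertrand ballot formula (Cycle Lemma / reflection principle), the number of orderings in which A is strictly ahead of B throughout is (p − q)/(p + q) · C(p + q, p) = (40 − 15)/(40 + 15) · 11899700525790 = 5408954784450.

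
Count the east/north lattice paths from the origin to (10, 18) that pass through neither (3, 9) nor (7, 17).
Number of paths = 9657494

Inclusion–exclusion. Total paths: C(28, 10) = 13123110. Through P₁: C(12, 3)·C(16, 7) = 2516800. Through P₂: C(24, 7)·C(4, 3) = 1384416. Since P₁ is strictly southwest of P₂, a monotone path through both must visit P₁ then P₂; paths through both = C(12, 3)·C(12, 4)·C(4, 3) = 435600. Avoid both = 13123110 − 2516800 − 1384416 + 435600 = 9657494.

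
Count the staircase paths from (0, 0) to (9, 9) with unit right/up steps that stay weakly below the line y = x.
C_9 = 4862

These NE paths below the diagonal are counted by the Catalan number C_n = (1/(n + 1)) · C(2n, n). For n = 9: C_9 = (1/10) · C(18, 9) = 48620/10 = 4862.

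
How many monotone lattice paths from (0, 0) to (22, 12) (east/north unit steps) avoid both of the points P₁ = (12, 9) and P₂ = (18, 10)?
Number of paths = 298306060

Inclusion–exclusion. Total paths: C(34, 22) = 548354040. Through P₁: C(21, 12)·C(13, 10) = 84063980. Through P₂: C(28, 18)·C(6, 4) = 196846650. Since P₁ is strictly southwest of P₂, a monotone path through both must visit P₁ then P₂; paths through both = C(21, 12)·C(7, 6)·C(6, 4) = 30862650. Avoid both = 548354040 − 84063980 − 196846650 + 30862650 = 298306060.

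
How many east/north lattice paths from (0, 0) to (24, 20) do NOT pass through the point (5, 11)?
Number of paths = 1730870010870

Total paths from (0, 0) to (24, 20): C(44, 24) = 1761039350070. Paths through (5, 11): (paths (0, 0) → (5, 11)) × (paths (5, 11) → (24, 20)) = C(16, 5) · C(28, 19) = 4368 · 6906900 = 30169339200. Avoidance count = 1761039350070 − 30169339200 = 1730870010870.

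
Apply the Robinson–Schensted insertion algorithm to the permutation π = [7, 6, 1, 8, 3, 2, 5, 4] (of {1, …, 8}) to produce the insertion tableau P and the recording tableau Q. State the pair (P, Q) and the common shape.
P = [1, 2, 4] / [3, 5] / [6, 8] / [7];  Q = [1, 4, 7] / [2, 5] / [3, 8] / [6];  common shape = (3, 2, 2, 1)

Row-insert the values π_1, π_2, … into P one at a time, bumping the leftmost entry strictly greater than the inserted value down to the next row. The recording tableau Q records, in position (i, j), the step at which that cell was added to P.
  Insert 7 (step 1): P = [7];  Q = [1]
  Insert 6 (step 2): P = [6] / [7];  Q = [1] / [2]
  Insert 1 (step 3): P = [1] / [6] / [7];  Q = [1] / [2] / [3]
  Insert 8 (step 4): P = [1, 8] / [6] / [7];  Q = [1, 4] / [2] / [3]
  Insert 3 (step 5): P = [1, 3] / [6, 8] / [7];  Q = [1, 4] / [2, 5] / [3]
  Insert 2 (step 6): P = [1, 2] / [3, 8] / [6] / [7];  Q = [1, 4] / [2, 5] / [3] / [6]
  Insert 5 (step 7): P = [1, 2, 5] / [3, 8] / [6] / [7];  Q = [1, 4, 7] / [2, 5] / [3] / [6]
  Insert 4 (step 8): P = [1, 2, 4] / [3, 5] / [6, 8] / [7];  Q = [1, 4, 7] / [2, 5] / [3, 8] / [6]
Final shape: (3, 2, 2, 1).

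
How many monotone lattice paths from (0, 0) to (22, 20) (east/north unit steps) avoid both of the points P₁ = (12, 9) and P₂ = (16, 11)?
Number of paths = 366929923815

Inclusion–exclusion. Total paths: C(42, 22) = 513791607420. Through P₁: C(21, 12)·C(21, 10) = 103673813880. Through P₂: C(27, 16)·C(15, 6) = 65254664475. Since P₁ is strictly southwest of P₂, a monotone path through both must visit P₁ then P₂; paths through both = C(21, 12)·C(6, 4)·C(15, 6) = 22066794750. Avoid both = 513791607420 − 103673813880 − 65254664475 + 22066794750 = 366929923815.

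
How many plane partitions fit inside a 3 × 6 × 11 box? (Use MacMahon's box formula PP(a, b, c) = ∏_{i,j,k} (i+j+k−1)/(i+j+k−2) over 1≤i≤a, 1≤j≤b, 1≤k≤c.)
PP(3, 6, 11) = 31803696288

Evaluate the triple product over i = 1..3, j = 1..6, k = 1..11. The factors are (2/1) · (3/2) · (4/3) · (5/4) · (6/5) · (7/6) · (8/7) · (9/8) · … (198 factors total). The numerators and denominators telescope so the product is an integer; carrying out the multiplication exactly gives PP(3, 6, 11) = 31803696288.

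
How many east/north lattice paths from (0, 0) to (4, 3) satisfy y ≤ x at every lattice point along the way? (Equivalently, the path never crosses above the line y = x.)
Number of paths = 14

By the reflection principle (André's argument), the number of monotone paths to (4, 3) with n ≤ m that never go above y = x is C(7, 4) − C(7, 5) = 35 − 21 = 14.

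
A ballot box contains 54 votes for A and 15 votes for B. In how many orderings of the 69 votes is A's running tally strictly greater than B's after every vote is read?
Strict-lead orderings = 320409127397216

Total orderings of the 69 votes with 54 for A: C(69, 54) = 566877686933536. By the Bertrand ballot formula (Cycle Lemma / reflection principle), the number of orderings in which A is strictly ahead of B throughout is (p − q)/(p + q) · C(p + q, p) = (54 − 15)/(54 + 15) · 566877686933536 = 320409127397216.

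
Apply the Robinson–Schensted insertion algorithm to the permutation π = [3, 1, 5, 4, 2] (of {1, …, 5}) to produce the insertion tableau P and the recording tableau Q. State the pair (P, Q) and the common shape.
P = [1, 2] / [3, 4] / [5];  Q = [1, 3] / [2, 4] / [5];  common shape = (2, 2, 1)

Row-insert the values π_1, π_2, … into P one at a time, bumping the leftmost entry strictly greater than the inserted value down to the next row. The recording tableau Q records, in position (i, j), the step at which that cell was added to P.
  Insert 3 (step 1): P = [3];  Q = [1]
  Insert 1 (step 2): P = [1] / [3];  Q = [1] / [2]
  Insert 5 (step 3): P = [1, 5] / [3];  Q = [1, 3] / [2]
  Insert 4 (step 4): P = [1, 4] / [3, 5];  Q = [1, 3] / [2, 4]
  Insert 2 (step 5): P = [1, 2] / [3, 4] / [5];  Q = [1, 3] / [2, 4] / [5]
Final shape: (2, 2, 1).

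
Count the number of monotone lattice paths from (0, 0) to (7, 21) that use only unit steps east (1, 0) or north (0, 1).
Number of paths = 1184040

A monotone lattice path from (0, 0) to (7, 21) consists of 7 east steps and 21 north steps in some order, so it is determined by which 7 of the 28 steps are east. The count is C(28, 7) = 1184040.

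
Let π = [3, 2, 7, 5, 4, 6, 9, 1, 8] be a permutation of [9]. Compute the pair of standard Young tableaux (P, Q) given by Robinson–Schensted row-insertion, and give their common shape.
P = [1, 4, 6, 8] / [2, 5, 9] / [3] / [7];  Q = [1, 3, 6, 7] / [2, 4, 9] / [5] / [8];  common shape = (4, 3, 1, 1)

Row-insert the values π_1, π_2, … into P one at a time, bumping the leftmost entry strictly greater than the inserted value down to the next row. The recording tableau Q records, in position (i, j), the step at which that cell was added to P.
  Insert 3 (step 1): P = [3];  Q = [1]
  Insert 2 (step 2): P = [2] / [3];  Q = [1] / [2]
  Insert 7 (step 3): P = [2, 7] / [3];  Q = [1, 3] / [2]
  Insert 5 (step 4): P = [2, 5] / [3, 7];  Q = [1, 3] / [2, 4]
  Insert 4 (step 5): P = [2, 4] / [3, 5] / [7];  Q = [1, 3] / [2, 4] / [5]
  Insert 6 (step 6): P = [2, 4, 6] / [3, 5] / [7];  Q = [1, 3, 6] / [2, 4] / [5]
  Insert 9 (step 7): P = [2, 4, 6, 9] / [3, 5] / [7];  Q = [1, 3, 6, 7] / [2, 4] / [5]
  Insert 1 (step 8): P = [1, 4, 6, 9] / [2, 5] / [3] / [7];  Q = [1, 3, 6, 7] / [2, 4] / [5] / [8]
  Insert 8 (step 9): P = [1, 4, 6, 8] / [2, 5, 9] / [3] / [7];  Q = [1, 3, 6, 7] / [2, 4, 9] / [5] / [8]
Final shape: (4, 3, 1, 1).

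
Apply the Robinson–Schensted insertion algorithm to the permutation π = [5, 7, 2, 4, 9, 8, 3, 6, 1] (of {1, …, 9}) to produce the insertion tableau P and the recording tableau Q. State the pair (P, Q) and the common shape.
P = [1, 3, 6] / [2, 7, 8] / [4, 9] / [5];  Q = [1, 2, 5] / [3, 4, 6] / [7, 8] / [9];  common shape = (3, 3, 2, 1)

Row-insert the values π_1, π_2, … into P one at a time, bumping the leftmost entry strictly greater than the inserted value down to the next row. The recording tableau Q records, in position (i, j), the step at which that cell was added to P.
  Insert 5 (step 1): P = [5];  Q = [1]
  Insert 7 (step 2): P = [5, 7];  Q = [1, 2]
  Insert 2 (step 3): P = [2, 7] / [5];  Q = [1, 2] / [3]
  Insert 4 (step 4): P = [2, 4] / [5, 7];  Q = [1, 2] / [3, 4]
  Insert 9 (step 5): P = [2, 4, 9] / [5, 7];  Q = [1, 2, 5] / [3, 4]
  Insert 8 (step 6): P = [2, 4, 8] / [5, 7, 9];  Q = [1, 2, 5] / [3, 4, 6]
  Insert 3 (step 7): P = [2, 3, 8] / [4, 7, 9] / [5];  Q = [1, 2, 5] / [3, 4, 6] / [7]
  Insert 6 (step 8): P = [2, 3, 6] / [4, 7, 8] / [5, 9];  Q = [1, 2, 5] / [3, 4, 6] / [7, 8]
  Insert 1 (step 9): P = [1, 3, 6] / [2, 7, 8] / [4, 9] / [5];  Q = [1, 2, 5] / [3, 4, 6] / [7, 8] / [9]
Final shape: (3, 3, 2, 1).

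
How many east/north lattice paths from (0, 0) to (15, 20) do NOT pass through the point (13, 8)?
Number of paths = 3229425570

Total paths from (0, 0) to (15, 20): C(35, 15) = 3247943160. Paths through (13, 8): (paths (0, 0) → (13, 8)) × (paths (13, 8) → (15, 20)) = C(21, 13) · C(14, 2) = 203490 · 91 = 18517590. Avoidance count = 3247943160 − 18517590 = 3229425570.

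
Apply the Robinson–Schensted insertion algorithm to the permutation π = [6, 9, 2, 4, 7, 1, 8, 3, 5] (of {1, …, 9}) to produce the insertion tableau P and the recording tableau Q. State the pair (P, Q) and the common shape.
P = [1, 3, 5, 8] / [2, 4, 7] / [6, 9];  Q = [1, 2, 5, 7] / [3, 4, 9] / [6, 8];  common shape = (4, 3, 2)

Row-insert the values π_1, π_2, … into P one at a time, bumping the leftmost entry strictly greater than the inserted value down to the next row. The recording tableau Q records, in position (i, j), the step at which that cell was added to P.
  Insert 6 (step 1): P = [6];  Q = [1]
  Insert 9 (step 2): P = [6, 9];  Q = [1, 2]
  Insert 2 (step 3): P = [2, 9] / [6];  Q = [1, 2] / [3]
  Insert 4 (step 4): P = [2, 4] / [6, 9];  Q = [1, 2] / [3, 4]
  Insert 7 (step 5): P = [2, 4, 7] / [6, 9];  Q = [1, 2, 5] / [3, 4]
  Insert 1 (step 6): P = [1, 4, 7] / [2, 9] / [6];  Q = [1, 2, 5] / [3, 4] / [6]
  Insert 8 (step 7): P = [1, 4, 7, 8] / [2, 9] / [6];  Q = [1, 2, 5, 7] / [3, 4] / [6]
  Insert 3 (step 8): P = [1, 3, 7, 8] / [2, 4] / [6, 9];  Q = [1, 2, 5, 7] / [3, 4] / [6, 8]
  Insert 5 (step 9): P = [1, 3, 5, 8] / [2, 4, 7] / [6, 9];  Q = [1, 2, 5, 7] / [3, 4, 9] / [6, 8]
Final shape: (4, 3, 2).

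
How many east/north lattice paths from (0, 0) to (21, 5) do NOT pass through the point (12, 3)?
Number of paths = 40755

Total paths from (0, 0) to (21, 5): C(26, 21) = 65780. Paths through (12, 3): (paths (0, 0) → (12, 3)) × (paths (12, 3) → (21, 5)) = C(15, 12) · C(11, 9) = 455 · 55 = 25025. Avoidance count = 65780 − 25025 = 40755.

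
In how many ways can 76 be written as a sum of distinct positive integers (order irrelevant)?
q(76) = 53250

A partition into distinct parts is a strictly decreasing sequence summing to n. The recurrence d(n, m) = d(n, m−1) + d(n−m, m−1) (use part m at most once) with q(n) = d(n, n) gives q(76) = 53250. (Euler's theorem: # distinct-part partitions = # odd-part partitions.)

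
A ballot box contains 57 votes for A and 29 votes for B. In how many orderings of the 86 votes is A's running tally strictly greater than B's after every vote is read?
Strict-lead orderings = 22012963589742547823520

Total orderings of the 86 votes with 57 for A: C(86, 57) = 67611245311352111172240. By the Bertrand ballot formula (Cycle Lemma / reflection principle), the number of orderings in which A is strictly ahead of B throughout is (p − q)/(p + q) · C(p + q, p) = (57 − 29)/(57 + 29) · 67611245311352111172240 = 22012963589742547823520.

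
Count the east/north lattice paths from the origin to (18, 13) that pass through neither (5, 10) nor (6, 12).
Number of paths = 204447180

Inclusion–exclusion. Total paths: C(31, 18) = 206253075. Through P₁: C(15, 5)·C(16, 13) = 1681680. Through P₂: C(18, 6)·C(13, 12) = 241332. Since P₁ is strictly southwest of P₂, a monotone path through both must visit P₁ then P₂; paths through both = C(15, 5)·C(3, 1)·C(13, 12) = 117117. Avoid both = 206253075 − 1681680 − 241332 + 117117 = 204447180.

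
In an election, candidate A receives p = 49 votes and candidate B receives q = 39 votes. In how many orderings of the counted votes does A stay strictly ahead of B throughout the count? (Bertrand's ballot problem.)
Strict-lead orderings = 1698754643257653577894500

Total orderings of the 88 votes with 49 for A: C(88, 49) = 14949040860667351485471600. By the Bertrand ballot formula (Cycle Lemma / reflection principle), the number of orderings in which A is strictly ahead of B throughout is (p − q)/(p + q) · C(p + q, p) = (49 − 39)/(49 + 39) · 14949040860667351485471600 = 1698754643257653577894500.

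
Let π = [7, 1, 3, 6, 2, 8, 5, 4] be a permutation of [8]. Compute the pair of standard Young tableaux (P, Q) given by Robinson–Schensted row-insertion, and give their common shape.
P = [1, 2, 4, 8] / [3, 5] / [6] / [7];  Q = [1, 3, 4, 6] / [2, 7] / [5] / [8];  common shape = (4, 2, 1, 1)

Row-insert the values π_1, π_2, … into P one at a time, bumping the leftmost entry strictly greater than the inserted value down to the next row. The recording tableau Q records, in position (i, j), the step at which that cell was added to P.
  Insert 7 (step 1): P = [7];  Q = [1]
  Insert 1 (step 2): P = [1] / [7];  Q = [1] / [2]
  Insert 3 (step 3): P = [1, 3] / [7];  Q = [1, 3] / [2]
  Insert 6 (step 4): P = [1, 3, 6] / [7];  Q = [1, 3, 4] / [2]
  Insert 2 (step 5): P = [1, 2, 6] / [3] / [7];  Q = [1, 3, 4] / [2] / [5]
  Insert 8 (step 6): P = [1, 2, 6, 8] / [3] / [7];  Q = [1, 3, 4, 6] / [2] / [5]
  Insert 5 (step 7): P = [1, 2, 5, 8] / [3, 6] / [7];  Q = [1, 3, 4, 6] / [2, 7] / [5]
  Insert 4 (step 8): P = [1, 2, 4, 8] / [3, 5] / [6] / [7];  Q = [1, 3, 4, 6] / [2, 7] / [5] / [8]
Final shape: (4, 2, 1, 1).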